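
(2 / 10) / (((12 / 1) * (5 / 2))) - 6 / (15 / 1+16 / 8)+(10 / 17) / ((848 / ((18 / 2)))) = -10813 / 31800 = -0.34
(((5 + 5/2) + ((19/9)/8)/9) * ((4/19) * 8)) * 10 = 195160/1539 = 126.81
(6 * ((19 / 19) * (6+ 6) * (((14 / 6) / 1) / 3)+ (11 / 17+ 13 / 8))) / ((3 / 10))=23675 / 102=232.11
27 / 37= 0.73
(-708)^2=501264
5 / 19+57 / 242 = 2293 / 4598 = 0.50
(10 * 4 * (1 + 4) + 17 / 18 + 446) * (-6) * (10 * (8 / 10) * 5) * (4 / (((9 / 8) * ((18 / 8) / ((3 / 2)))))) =-29811200 / 81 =-368039.51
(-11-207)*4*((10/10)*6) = -5232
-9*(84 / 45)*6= -504 / 5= -100.80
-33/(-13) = 33/13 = 2.54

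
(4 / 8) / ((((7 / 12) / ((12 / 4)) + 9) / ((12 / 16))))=27 / 662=0.04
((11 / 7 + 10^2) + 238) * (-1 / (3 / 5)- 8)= -68933 / 21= -3282.52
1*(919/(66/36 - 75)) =-5514/439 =-12.56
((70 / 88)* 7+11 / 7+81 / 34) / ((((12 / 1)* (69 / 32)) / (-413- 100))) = -188.78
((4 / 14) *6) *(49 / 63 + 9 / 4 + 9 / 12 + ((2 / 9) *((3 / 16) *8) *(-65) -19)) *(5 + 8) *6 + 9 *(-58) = -38182 / 7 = -5454.57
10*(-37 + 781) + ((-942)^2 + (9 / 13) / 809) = 9410653677 / 10517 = 894804.00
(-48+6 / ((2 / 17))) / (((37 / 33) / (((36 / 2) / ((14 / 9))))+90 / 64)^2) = 21949221888 / 16531016329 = 1.33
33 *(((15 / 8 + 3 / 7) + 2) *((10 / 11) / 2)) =3615 / 56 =64.55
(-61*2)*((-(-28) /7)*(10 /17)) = -287.06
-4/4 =-1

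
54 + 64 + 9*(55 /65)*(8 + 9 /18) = 4751 /26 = 182.73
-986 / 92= -493 / 46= -10.72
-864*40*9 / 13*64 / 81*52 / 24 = -40960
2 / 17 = 0.12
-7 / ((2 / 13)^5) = -2599051 / 32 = -81220.34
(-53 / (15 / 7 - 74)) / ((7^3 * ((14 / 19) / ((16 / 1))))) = 8056 / 172529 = 0.05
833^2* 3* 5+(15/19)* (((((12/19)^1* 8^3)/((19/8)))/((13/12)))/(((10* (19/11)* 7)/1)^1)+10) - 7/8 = 987477871234571/94873688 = 10408342.84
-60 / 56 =-15 / 14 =-1.07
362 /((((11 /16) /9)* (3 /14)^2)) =1135232 /11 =103202.91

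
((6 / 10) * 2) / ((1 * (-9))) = -2 / 15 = -0.13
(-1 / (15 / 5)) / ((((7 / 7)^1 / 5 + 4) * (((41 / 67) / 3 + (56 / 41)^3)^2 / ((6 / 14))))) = -319848269067735 / 71220685200017521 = -0.00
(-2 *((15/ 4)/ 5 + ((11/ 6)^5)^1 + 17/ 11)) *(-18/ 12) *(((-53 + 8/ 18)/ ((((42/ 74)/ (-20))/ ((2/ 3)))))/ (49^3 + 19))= 15654684275/ 21616552944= 0.72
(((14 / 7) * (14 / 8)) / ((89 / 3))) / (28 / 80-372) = -210 / 661537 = -0.00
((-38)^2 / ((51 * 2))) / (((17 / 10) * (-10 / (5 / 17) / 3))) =-3610 / 4913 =-0.73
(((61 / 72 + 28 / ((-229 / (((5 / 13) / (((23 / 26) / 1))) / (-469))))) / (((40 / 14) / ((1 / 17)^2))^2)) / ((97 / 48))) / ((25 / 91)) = 95998297031 / 42884149355895000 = 0.00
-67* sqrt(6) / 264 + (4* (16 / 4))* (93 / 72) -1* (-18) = 116 / 3 -67* sqrt(6) / 264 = 38.05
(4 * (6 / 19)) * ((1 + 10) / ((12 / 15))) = 330 / 19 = 17.37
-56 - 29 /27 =-57.07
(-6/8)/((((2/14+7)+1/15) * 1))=-0.10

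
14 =14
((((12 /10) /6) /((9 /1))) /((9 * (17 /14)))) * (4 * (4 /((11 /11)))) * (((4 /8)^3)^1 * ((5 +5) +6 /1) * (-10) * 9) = -5.86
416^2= 173056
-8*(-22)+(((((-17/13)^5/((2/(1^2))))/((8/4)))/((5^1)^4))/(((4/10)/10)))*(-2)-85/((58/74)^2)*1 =588783836887/15612870650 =37.71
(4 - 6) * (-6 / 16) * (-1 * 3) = -9 / 4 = -2.25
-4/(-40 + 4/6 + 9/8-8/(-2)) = 96/821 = 0.12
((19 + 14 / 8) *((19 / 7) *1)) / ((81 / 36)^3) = 25232 / 5103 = 4.94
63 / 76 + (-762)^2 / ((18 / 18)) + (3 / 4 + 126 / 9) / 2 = 88259135 / 152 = 580652.20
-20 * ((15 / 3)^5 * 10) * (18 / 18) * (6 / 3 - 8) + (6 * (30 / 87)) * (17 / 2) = 108750510 / 29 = 3750017.59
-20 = -20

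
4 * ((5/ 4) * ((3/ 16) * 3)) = 45/ 16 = 2.81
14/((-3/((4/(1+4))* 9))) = -168/5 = -33.60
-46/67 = -0.69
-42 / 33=-14 / 11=-1.27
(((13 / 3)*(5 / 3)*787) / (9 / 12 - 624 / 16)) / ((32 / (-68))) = 51155 / 162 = 315.77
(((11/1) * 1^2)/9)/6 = 11/54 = 0.20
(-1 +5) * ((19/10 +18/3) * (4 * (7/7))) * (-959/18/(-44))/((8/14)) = 530327/1980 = 267.84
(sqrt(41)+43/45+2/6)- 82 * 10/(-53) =sqrt(41)+39974/2385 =23.16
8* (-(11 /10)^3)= -1331 /125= -10.65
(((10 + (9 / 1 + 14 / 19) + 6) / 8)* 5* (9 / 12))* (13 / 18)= 10595 / 1216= 8.71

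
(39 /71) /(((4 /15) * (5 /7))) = 819 /284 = 2.88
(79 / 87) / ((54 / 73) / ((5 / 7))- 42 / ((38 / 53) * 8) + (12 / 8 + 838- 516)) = 4382920 / 1531112217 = 0.00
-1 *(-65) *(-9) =-585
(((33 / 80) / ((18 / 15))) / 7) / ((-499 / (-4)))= 11 / 27944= 0.00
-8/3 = -2.67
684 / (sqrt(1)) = 684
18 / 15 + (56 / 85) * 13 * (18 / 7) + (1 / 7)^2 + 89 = 467496 / 4165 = 112.24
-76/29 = -2.62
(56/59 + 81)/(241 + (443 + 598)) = 4835/75638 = 0.06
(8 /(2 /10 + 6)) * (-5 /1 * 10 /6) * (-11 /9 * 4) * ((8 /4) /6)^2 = 44000 /7533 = 5.84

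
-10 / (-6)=5 / 3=1.67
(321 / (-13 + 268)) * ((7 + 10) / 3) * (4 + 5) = 321 / 5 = 64.20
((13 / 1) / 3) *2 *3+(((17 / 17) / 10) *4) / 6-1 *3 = 346 / 15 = 23.07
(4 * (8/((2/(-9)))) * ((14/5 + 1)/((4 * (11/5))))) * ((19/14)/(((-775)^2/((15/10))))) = -9747/46248125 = -0.00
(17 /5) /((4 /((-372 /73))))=-4.33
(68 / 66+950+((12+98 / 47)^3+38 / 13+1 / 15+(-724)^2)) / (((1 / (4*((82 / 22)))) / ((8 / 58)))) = 77125220363207344 / 71041406865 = 1085637.57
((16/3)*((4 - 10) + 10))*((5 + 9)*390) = 116480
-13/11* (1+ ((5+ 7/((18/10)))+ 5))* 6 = -3484/33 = -105.58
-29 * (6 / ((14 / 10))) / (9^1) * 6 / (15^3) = -116 / 4725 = -0.02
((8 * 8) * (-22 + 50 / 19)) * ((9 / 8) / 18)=-1472 / 19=-77.47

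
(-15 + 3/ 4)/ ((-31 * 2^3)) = 57/ 992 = 0.06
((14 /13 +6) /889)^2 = 8464 /133564249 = 0.00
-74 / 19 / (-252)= 37 / 2394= 0.02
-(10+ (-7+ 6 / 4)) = -9 / 2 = -4.50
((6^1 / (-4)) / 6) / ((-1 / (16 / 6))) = 2 / 3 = 0.67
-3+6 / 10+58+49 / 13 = 3859 / 65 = 59.37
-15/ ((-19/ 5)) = 75/ 19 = 3.95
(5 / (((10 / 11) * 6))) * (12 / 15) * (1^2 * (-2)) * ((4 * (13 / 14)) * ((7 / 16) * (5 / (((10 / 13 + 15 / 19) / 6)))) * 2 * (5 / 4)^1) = -3211 / 28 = -114.68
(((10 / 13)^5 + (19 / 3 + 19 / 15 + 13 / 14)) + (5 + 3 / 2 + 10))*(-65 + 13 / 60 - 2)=-329327985169 / 194928825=-1689.48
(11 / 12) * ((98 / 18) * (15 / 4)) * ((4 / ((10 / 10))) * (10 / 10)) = 2695 / 36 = 74.86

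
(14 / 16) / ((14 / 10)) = 5 / 8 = 0.62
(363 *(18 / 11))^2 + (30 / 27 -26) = 3175300 / 9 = 352811.11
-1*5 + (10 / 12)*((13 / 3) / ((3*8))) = -2095 / 432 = -4.85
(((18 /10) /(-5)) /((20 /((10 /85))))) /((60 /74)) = -111 /42500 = -0.00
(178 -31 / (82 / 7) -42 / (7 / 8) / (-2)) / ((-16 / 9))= -147123 / 1312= -112.14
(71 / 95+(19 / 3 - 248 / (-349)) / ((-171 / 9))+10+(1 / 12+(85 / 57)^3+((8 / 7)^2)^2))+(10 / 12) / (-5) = 47533553581697 / 3103645783140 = 15.32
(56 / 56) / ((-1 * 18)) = -1 / 18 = -0.06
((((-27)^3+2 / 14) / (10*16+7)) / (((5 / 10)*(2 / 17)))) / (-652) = 585565 / 190547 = 3.07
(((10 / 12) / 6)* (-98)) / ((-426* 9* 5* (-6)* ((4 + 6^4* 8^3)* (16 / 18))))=-49 / 244231075584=-0.00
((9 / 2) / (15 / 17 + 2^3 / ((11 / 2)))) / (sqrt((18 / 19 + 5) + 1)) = 51 * sqrt(627) / 1748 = 0.73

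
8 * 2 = 16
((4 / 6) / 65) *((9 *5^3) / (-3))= -50 / 13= -3.85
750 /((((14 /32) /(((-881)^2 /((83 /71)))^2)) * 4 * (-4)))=-2277621713564820750 /48223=-47231024896103.95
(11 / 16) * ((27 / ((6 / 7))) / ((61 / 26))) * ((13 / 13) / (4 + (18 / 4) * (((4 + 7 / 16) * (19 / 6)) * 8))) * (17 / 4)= 153153 / 1990552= 0.08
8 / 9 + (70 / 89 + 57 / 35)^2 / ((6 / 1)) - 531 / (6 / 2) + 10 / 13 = -395916096119 / 2270554650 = -174.37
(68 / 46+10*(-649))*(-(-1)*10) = -1492360 / 23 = -64885.22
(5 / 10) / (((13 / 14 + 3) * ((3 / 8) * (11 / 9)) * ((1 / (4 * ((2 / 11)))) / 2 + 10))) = 896 / 34485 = 0.03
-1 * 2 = -2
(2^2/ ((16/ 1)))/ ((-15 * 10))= -1/ 600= -0.00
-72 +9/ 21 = -501/ 7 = -71.57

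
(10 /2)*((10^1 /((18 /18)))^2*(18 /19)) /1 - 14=8734 /19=459.68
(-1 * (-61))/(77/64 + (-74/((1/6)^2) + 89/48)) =-11712/510901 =-0.02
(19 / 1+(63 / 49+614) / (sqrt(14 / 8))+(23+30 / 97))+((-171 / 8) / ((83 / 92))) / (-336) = 507.49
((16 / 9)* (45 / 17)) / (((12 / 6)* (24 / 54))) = 90 / 17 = 5.29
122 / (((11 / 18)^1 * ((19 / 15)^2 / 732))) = 361681200 / 3971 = 91080.63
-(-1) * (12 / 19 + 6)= 126 / 19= 6.63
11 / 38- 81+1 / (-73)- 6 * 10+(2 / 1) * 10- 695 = -2262819 / 2774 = -815.72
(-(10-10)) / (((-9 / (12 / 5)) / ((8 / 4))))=0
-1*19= -19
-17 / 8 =-2.12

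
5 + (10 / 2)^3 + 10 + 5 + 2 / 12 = 871 / 6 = 145.17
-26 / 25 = -1.04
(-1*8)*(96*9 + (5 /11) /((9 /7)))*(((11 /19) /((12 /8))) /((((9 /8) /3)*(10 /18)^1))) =-10953088 /855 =-12810.63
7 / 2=3.50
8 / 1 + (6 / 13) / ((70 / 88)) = 3904 / 455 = 8.58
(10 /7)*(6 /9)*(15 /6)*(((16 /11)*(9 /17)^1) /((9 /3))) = 800 /1309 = 0.61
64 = 64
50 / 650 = 1 / 13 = 0.08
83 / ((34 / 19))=1577 / 34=46.38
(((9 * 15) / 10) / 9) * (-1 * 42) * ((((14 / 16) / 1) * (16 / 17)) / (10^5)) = -441 / 850000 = -0.00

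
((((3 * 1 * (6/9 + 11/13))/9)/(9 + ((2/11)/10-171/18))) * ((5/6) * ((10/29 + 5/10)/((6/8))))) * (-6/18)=1590050/4855383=0.33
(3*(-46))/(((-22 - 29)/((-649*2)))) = -59708/17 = -3512.24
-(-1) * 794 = 794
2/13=0.15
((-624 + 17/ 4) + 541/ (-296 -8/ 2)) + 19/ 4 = -185041/ 300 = -616.80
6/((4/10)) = 15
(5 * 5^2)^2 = 15625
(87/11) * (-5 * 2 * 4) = -3480/11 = -316.36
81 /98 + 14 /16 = 667 /392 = 1.70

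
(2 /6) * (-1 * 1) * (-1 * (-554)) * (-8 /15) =4432 /45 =98.49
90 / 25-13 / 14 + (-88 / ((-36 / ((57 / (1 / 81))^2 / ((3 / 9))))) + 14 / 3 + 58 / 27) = 156322395.49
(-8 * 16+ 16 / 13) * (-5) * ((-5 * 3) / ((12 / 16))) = -12676.92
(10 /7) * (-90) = -900 /7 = -128.57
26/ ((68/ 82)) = 533/ 17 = 31.35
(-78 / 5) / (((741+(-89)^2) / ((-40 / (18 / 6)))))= 104 / 4331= 0.02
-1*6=-6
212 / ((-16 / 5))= -265 / 4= -66.25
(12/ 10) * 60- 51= 21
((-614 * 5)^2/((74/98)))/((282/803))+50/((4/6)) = 185421161425/5217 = 35541721.57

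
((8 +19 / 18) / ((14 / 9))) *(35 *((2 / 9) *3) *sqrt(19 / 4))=815 *sqrt(19) / 12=296.04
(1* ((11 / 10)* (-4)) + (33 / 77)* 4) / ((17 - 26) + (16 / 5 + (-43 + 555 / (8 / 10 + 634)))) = 0.06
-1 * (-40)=40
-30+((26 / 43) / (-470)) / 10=-3031513 / 101050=-30.00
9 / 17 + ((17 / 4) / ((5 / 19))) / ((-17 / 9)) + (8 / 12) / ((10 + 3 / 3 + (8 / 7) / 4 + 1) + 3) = -870607 / 109140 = -7.98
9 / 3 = 3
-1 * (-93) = 93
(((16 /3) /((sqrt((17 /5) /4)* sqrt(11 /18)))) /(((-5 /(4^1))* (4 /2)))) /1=-2.96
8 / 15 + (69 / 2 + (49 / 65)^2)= 902501 / 25350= 35.60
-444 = -444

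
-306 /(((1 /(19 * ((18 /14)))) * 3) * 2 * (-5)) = 8721 /35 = 249.17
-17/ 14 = -1.21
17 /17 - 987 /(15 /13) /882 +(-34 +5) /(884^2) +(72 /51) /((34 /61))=2.56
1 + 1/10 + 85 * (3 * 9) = 22961/10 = 2296.10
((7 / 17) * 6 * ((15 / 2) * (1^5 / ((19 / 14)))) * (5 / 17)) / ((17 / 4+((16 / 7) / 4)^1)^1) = 13720 / 16473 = 0.83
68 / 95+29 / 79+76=578507 / 7505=77.08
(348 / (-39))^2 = 13456 / 169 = 79.62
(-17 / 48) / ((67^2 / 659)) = -11203 / 215472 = -0.05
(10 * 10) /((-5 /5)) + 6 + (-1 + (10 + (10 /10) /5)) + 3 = -81.80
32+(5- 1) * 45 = 212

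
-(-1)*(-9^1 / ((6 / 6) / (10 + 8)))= -162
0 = 0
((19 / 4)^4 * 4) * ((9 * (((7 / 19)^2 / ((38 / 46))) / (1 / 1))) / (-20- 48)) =-192717 / 4352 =-44.28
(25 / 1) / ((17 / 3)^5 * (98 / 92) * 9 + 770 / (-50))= 155250 / 347769331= 0.00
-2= -2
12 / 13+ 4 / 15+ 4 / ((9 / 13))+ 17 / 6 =11467 / 1170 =9.80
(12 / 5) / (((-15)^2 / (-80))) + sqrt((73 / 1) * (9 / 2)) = -64 / 75 + 3 * sqrt(146) / 2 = 17.27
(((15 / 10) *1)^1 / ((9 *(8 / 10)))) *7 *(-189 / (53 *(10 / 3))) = -1.56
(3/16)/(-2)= -3/32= -0.09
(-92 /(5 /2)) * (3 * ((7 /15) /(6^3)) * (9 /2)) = -161 /150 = -1.07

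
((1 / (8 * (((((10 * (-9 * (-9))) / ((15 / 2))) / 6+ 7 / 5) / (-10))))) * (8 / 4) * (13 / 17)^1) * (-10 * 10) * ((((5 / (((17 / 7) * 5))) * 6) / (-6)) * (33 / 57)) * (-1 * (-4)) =-5005000 / 532627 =-9.40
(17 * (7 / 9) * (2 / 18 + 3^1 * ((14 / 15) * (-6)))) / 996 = -89369 / 403380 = -0.22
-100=-100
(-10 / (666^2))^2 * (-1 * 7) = -175 / 49185481284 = -0.00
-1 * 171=-171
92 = 92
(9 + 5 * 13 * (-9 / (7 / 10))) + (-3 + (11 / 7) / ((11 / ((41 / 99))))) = -574951 / 693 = -829.66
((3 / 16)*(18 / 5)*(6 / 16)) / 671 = 81 / 214720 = 0.00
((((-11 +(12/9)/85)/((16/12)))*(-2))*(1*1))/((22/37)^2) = 3834569/82280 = 46.60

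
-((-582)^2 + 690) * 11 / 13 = -3733554 / 13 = -287196.46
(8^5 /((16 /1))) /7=2048 /7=292.57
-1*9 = -9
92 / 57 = 1.61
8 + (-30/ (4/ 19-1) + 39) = 85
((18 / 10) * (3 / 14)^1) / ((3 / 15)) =27 / 14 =1.93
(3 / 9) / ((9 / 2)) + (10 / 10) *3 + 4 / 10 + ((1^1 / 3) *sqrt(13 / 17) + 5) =sqrt(221) / 51 + 1144 / 135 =8.77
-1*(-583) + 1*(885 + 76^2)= 7244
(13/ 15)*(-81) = -351/ 5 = -70.20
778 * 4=3112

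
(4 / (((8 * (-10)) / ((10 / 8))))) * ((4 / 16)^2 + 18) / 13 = -289 / 3328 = -0.09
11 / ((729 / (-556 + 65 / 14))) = -28303 / 3402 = -8.32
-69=-69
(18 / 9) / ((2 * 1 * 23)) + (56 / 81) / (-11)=-397 / 20493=-0.02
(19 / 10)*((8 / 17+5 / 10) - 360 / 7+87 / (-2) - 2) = -216961 / 1190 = -182.32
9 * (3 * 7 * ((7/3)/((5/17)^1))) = 1499.40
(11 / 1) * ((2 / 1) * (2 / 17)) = 44 / 17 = 2.59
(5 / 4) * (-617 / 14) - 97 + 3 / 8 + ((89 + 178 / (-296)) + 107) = 45257 / 1036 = 43.68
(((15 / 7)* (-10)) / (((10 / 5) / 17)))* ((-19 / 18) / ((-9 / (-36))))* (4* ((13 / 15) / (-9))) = -167960 / 567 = -296.23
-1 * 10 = -10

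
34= 34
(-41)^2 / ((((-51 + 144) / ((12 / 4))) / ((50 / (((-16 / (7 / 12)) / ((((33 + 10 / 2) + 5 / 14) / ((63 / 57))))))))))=-142927025 / 41664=-3430.47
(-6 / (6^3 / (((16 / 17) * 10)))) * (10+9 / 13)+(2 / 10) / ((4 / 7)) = -97277 / 39780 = -2.45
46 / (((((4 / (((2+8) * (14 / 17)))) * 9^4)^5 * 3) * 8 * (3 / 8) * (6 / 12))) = 4832012500 / 155359317651301743809413113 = 0.00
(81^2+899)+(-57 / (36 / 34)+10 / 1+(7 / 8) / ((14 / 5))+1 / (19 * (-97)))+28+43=662372309 / 88464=7487.48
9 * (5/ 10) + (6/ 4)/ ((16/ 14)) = 93/ 16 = 5.81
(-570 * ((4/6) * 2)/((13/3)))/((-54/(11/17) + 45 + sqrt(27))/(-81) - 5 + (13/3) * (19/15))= -807513300/4417153 - 31036500 * sqrt(3)/4417153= -194.98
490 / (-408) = -245 / 204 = -1.20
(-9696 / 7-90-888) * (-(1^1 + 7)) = 132336 / 7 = 18905.14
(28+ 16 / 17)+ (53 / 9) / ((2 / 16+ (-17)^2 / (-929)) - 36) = 1184147948 / 41147055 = 28.78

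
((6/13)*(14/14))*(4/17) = 0.11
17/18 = 0.94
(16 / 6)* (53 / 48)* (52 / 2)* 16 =11024 / 9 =1224.89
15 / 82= 0.18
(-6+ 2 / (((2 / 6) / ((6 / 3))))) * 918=5508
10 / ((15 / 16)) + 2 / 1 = 38 / 3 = 12.67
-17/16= -1.06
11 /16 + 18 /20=127 /80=1.59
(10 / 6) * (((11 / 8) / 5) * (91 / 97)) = 1001 / 2328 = 0.43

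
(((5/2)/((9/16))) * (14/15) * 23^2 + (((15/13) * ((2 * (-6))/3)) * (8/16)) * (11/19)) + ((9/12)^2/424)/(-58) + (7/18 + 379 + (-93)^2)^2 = 641694038335368289/7872194304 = 81513998.96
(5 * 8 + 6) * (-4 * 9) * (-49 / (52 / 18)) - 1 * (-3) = 365187 / 13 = 28091.31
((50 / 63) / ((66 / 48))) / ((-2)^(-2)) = 1600 / 693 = 2.31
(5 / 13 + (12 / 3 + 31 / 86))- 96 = -102023 / 1118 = -91.25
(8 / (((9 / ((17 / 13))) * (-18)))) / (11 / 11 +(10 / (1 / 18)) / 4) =-34 / 24219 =-0.00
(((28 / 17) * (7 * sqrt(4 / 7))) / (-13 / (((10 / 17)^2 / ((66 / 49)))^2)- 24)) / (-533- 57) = 33614000 * sqrt(7) / 1330446197391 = 0.00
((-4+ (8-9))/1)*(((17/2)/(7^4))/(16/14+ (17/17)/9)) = -765/54194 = -0.01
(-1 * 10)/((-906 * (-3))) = -5/1359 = -0.00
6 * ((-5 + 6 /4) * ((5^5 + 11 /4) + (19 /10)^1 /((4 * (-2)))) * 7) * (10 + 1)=-404575017 /80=-5057187.71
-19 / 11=-1.73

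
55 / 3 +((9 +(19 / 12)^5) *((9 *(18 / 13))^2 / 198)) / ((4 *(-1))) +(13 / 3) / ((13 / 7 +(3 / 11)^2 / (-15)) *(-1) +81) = 18724083610289 / 1276149901312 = 14.67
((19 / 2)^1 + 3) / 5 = 5 / 2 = 2.50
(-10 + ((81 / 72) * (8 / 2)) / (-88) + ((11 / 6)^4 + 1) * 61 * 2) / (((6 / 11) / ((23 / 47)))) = 488615795 / 365472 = 1336.94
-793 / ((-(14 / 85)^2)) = 5729425 / 196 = 29231.76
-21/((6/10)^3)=-875/9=-97.22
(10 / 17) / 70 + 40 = 4761 / 119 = 40.01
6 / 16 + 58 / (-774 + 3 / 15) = 9287 / 30952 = 0.30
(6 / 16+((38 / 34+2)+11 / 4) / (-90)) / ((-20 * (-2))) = 79 / 10200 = 0.01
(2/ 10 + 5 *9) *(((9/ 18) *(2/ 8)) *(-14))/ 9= -791/ 90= -8.79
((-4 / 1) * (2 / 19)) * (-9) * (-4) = -288 / 19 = -15.16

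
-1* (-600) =600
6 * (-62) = -372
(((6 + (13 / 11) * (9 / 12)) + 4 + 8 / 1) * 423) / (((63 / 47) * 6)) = 611893 / 616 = 993.33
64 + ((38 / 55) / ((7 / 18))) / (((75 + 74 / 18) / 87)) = 4519813 / 68530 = 65.95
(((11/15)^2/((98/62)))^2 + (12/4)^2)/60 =0.15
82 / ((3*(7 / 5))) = 410 / 21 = 19.52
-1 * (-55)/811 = 55/811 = 0.07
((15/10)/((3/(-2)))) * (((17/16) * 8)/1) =-17/2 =-8.50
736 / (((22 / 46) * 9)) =16928 / 99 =170.99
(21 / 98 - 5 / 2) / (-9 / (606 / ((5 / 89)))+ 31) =-287648 / 3901121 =-0.07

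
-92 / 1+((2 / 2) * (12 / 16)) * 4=-89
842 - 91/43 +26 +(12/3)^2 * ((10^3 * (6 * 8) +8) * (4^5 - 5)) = 33657101809/43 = 782723297.88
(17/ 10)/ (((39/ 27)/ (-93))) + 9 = -13059/ 130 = -100.45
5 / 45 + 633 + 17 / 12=22843 / 36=634.53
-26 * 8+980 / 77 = -2148 / 11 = -195.27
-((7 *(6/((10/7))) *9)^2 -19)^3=-5358033736905887864/15625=-342914159161976.82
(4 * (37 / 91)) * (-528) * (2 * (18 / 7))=-2813184 / 637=-4416.30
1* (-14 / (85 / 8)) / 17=-112 / 1445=-0.08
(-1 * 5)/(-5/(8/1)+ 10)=-8/15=-0.53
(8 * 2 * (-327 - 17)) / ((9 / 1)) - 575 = -10679 / 9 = -1186.56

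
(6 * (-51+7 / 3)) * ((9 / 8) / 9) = -73 / 2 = -36.50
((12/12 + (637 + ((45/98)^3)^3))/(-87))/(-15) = 0.49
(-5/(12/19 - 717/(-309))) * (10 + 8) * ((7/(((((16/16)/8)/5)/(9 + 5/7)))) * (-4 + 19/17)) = 1380859200/5777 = 239027.04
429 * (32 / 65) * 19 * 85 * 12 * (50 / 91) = 204652800 / 91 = 2248931.87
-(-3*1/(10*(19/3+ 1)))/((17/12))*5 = 27/187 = 0.14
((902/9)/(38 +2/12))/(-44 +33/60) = -3280/54273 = -0.06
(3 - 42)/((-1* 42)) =0.93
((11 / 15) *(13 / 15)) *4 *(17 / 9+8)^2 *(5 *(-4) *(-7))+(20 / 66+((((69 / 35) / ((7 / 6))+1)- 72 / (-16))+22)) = 27374783173 / 785862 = 34834.08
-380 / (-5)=76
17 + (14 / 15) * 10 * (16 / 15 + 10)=5413 / 45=120.29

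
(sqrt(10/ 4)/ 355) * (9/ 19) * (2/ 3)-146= -146 + 3 * sqrt(10)/ 6745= -146.00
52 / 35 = 1.49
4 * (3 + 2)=20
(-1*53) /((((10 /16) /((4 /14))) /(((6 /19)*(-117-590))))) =513888 /95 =5409.35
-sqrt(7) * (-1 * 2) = 2 * sqrt(7) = 5.29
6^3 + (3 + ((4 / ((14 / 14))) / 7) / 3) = 4603 / 21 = 219.19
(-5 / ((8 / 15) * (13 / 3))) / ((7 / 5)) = -1125 / 728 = -1.55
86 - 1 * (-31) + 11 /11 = 118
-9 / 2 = -4.50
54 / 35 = 1.54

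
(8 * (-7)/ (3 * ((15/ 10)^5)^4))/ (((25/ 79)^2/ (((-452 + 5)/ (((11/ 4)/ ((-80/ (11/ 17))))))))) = -1126.51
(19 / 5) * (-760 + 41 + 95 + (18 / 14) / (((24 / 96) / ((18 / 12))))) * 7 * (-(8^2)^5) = 88010322345984 / 5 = 17602064469196.80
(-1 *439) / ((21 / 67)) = -29413 / 21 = -1400.62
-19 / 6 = -3.17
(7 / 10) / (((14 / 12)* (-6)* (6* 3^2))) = -1 / 540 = -0.00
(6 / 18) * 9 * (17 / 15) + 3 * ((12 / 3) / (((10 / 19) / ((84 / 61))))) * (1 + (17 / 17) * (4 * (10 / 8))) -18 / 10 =57944 / 305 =189.98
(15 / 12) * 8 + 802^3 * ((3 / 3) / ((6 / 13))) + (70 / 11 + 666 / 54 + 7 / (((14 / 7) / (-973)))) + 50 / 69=1696624235825 / 1518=1117670774.59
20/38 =10/19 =0.53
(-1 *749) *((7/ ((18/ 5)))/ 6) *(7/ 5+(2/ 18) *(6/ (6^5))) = -428106679/ 1259712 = -339.84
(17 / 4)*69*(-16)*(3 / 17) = -828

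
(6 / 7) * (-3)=-18 / 7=-2.57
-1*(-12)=12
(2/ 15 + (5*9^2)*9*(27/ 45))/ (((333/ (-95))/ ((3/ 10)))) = -623333/ 3330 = -187.19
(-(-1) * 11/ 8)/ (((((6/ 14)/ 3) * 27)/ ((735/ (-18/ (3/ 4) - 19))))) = -18865/ 3096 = -6.09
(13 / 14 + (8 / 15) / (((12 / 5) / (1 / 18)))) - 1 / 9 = 941 / 1134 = 0.83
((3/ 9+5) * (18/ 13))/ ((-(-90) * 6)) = 8/ 585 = 0.01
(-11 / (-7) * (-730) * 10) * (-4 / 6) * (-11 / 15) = -353320 / 63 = -5608.25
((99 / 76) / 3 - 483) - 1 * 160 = -48835 / 76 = -642.57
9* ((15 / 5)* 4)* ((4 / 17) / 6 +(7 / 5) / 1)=13212 / 85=155.44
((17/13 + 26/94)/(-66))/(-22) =2/1833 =0.00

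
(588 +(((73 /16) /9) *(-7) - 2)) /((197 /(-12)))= -83873 /2364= -35.48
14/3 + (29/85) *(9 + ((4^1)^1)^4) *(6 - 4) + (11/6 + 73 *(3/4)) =242.07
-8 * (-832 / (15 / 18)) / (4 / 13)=25958.40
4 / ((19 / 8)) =32 / 19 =1.68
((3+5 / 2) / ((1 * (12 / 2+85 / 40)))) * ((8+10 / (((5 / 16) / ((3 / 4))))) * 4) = 86.65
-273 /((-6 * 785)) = 91 /1570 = 0.06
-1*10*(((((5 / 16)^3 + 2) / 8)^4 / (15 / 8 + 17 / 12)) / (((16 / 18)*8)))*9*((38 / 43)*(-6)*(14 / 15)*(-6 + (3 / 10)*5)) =-1391769227739195500391 / 3916474351149459177472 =-0.36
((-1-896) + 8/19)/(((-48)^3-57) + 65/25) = 85175/10511408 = 0.01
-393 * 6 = -2358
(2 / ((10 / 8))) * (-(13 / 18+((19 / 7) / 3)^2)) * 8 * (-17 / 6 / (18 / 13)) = 266968 / 6615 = 40.36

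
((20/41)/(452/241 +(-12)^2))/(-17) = -1205/6125933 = -0.00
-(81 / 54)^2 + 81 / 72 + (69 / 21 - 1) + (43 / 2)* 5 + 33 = 7933 / 56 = 141.66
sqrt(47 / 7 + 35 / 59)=sqrt(1246434) / 413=2.70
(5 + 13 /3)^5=17210368 /243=70824.56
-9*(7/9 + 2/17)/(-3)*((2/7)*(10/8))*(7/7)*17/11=685/462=1.48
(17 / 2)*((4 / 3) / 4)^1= 17 / 6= 2.83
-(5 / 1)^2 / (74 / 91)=-2275 / 74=-30.74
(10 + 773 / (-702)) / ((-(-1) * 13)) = 6247 / 9126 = 0.68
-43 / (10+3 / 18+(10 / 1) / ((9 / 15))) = -258 / 161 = -1.60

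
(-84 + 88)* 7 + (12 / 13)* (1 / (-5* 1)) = 27.82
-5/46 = -0.11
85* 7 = 595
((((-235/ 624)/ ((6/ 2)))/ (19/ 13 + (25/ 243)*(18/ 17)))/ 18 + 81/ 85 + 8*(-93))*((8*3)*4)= -56819186519/ 796535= -71332.94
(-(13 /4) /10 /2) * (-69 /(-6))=-299 /160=-1.87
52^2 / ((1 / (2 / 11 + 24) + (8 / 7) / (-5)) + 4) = 3596320 / 5071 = 709.19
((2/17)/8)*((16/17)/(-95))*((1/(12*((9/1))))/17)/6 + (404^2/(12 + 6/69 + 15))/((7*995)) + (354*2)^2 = 32892115906689028033/65618235377730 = 501264.87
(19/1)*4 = 76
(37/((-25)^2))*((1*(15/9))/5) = 37/1875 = 0.02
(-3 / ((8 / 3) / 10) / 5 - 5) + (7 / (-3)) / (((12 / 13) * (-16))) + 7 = -53 / 576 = -0.09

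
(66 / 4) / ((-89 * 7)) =-33 / 1246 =-0.03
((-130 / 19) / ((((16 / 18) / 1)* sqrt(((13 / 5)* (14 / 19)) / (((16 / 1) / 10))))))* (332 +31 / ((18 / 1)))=-2347.54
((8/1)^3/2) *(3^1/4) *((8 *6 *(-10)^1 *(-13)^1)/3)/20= 19968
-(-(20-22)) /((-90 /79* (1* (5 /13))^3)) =173563 /5625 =30.86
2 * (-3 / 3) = -2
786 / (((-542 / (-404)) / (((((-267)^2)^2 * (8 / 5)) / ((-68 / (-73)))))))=117807195327302952 / 23035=5114269386902.67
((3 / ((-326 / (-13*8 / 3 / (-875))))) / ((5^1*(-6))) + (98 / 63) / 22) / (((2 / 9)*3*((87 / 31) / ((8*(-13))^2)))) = 837021701984 / 2047381875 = 408.83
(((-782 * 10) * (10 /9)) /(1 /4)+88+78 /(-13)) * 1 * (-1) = 34673.56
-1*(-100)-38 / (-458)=22919 / 229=100.08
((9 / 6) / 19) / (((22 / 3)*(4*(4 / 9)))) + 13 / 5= 174293 / 66880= 2.61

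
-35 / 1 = -35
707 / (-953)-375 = -358082 / 953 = -375.74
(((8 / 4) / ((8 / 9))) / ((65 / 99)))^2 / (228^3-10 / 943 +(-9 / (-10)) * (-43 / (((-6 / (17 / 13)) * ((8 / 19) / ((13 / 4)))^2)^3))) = 2411505326097432576 / 2451194773291435556319805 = 0.00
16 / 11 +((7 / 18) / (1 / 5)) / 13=4129 / 2574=1.60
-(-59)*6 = 354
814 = 814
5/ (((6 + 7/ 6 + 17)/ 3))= 18/ 29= 0.62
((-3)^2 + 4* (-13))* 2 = -86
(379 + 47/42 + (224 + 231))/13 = 35075/546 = 64.24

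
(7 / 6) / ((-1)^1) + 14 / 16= -7 / 24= -0.29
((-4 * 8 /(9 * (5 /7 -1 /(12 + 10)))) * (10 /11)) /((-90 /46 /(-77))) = -190.20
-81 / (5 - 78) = 81 / 73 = 1.11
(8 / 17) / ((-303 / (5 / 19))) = -40 / 97869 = -0.00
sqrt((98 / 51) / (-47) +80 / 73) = 1.03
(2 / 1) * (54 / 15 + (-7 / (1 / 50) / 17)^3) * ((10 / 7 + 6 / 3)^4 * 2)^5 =-55131492973107577382814488940955828224 / 1960097021600838804565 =-28126920435847053.99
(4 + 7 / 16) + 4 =135 / 16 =8.44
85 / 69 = 1.23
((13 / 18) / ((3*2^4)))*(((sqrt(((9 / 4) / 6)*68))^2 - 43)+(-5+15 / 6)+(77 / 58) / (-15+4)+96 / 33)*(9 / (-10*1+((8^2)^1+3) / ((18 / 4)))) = -428259 / 898304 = -0.48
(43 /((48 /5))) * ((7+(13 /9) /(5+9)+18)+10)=157.23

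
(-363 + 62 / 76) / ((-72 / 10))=68815 / 1368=50.30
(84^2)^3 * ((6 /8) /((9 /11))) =322023195648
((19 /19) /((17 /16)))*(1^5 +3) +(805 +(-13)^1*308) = -54319 /17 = -3195.24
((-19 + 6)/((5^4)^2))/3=-13/1171875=-0.00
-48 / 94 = -24 / 47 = -0.51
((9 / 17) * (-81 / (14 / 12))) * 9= -39366 / 119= -330.81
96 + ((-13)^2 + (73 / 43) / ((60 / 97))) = 690781 / 2580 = 267.74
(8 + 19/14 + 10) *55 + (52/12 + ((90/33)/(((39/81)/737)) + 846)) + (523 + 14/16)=14443811/2184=6613.47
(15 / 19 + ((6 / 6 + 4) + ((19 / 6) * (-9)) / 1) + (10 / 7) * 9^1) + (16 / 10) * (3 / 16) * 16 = -6721 / 1330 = -5.05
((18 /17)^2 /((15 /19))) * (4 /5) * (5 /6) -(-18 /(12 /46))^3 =474696873 /1445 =328509.95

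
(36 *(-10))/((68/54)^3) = -885735/4913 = -180.28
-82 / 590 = -0.14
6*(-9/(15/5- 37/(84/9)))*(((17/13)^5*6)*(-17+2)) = -7156079280/371293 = -19273.40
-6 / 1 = -6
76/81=0.94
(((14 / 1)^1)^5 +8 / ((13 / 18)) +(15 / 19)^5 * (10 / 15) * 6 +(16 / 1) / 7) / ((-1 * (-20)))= 6059424249465 / 225325009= 26891.93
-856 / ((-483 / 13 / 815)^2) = -96089445400 / 233289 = -411890.17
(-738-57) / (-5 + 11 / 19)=179.82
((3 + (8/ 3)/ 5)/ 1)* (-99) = -1749/ 5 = -349.80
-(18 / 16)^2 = -1.27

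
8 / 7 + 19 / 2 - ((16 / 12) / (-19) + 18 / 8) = 13507 / 1596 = 8.46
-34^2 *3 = -3468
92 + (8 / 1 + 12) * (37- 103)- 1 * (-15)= -1213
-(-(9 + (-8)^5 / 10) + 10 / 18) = -147076 / 45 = -3268.36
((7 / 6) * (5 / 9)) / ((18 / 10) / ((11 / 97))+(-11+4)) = 1925 / 26352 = 0.07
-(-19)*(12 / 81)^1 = 76 / 27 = 2.81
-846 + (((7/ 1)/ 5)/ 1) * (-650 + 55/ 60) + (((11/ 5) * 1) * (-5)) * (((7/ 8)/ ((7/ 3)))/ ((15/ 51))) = -212249/ 120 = -1768.74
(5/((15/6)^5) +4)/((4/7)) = 4431/625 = 7.09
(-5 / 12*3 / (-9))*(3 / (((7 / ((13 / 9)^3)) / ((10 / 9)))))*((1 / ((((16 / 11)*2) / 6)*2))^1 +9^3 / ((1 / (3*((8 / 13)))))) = 112727225 / 419904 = 268.46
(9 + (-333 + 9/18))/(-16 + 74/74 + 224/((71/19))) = -45937/6382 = -7.20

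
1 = 1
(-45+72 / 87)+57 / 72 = -30193 / 696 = -43.38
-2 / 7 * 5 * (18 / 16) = -45 / 28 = -1.61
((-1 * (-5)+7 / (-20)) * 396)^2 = 84768849 / 25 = 3390753.96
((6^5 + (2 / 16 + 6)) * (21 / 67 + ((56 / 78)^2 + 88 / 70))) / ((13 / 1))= 35631706847 / 28533960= 1248.75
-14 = -14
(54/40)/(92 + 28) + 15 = 12009/800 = 15.01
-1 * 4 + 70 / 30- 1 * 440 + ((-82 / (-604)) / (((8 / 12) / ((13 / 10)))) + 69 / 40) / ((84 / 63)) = -15951919 / 36240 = -440.17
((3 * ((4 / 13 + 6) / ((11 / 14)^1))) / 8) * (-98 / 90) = -14063 / 4290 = -3.28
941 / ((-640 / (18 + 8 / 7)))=-63047 / 2240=-28.15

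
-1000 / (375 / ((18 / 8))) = -6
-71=-71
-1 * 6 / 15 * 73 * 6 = -876 / 5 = -175.20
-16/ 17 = -0.94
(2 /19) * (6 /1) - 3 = -2.37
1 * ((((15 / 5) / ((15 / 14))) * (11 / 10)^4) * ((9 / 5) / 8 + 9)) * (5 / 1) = 37817703 / 200000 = 189.09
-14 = -14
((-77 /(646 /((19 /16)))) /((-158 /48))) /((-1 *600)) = -77 /1074400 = -0.00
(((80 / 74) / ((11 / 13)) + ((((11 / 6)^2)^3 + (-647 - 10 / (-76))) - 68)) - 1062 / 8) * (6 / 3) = -291652526419 / 180395424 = -1616.74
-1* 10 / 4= -5 / 2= -2.50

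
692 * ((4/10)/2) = 692/5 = 138.40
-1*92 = -92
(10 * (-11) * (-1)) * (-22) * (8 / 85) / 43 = -3872 / 731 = -5.30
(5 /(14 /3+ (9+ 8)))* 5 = 15 /13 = 1.15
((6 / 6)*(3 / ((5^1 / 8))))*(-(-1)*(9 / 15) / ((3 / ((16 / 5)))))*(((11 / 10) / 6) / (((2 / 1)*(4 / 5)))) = 44 / 125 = 0.35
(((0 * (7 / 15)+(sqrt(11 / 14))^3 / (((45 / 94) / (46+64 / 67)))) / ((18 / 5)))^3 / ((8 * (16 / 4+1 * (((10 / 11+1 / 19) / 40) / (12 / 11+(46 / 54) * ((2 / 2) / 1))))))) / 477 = 324302204410441462684765 * sqrt(154) / 9018598109445838796877036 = 0.45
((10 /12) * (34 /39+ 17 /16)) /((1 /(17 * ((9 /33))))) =102595 /13728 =7.47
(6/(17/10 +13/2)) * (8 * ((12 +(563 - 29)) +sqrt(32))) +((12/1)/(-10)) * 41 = 960 * sqrt(2)/41 +645114/205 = 3180.01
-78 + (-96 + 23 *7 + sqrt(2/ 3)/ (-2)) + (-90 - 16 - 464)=-583 - sqrt(6)/ 6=-583.41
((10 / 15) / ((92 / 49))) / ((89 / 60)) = 490 / 2047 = 0.24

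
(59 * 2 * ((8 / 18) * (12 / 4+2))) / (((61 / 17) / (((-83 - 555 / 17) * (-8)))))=37118080 / 549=67610.35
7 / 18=0.39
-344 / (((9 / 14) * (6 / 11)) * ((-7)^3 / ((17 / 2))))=32164 / 1323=24.31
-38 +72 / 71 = -2626 / 71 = -36.99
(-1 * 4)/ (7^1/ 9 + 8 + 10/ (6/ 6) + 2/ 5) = -0.21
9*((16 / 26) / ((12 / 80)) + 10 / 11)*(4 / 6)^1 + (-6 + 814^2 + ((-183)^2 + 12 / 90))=1493154241 / 2145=696109.20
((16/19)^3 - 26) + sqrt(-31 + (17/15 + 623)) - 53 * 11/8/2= -6786605/109744 + sqrt(133455)/15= -37.49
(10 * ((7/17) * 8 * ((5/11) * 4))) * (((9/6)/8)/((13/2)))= 4200/2431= 1.73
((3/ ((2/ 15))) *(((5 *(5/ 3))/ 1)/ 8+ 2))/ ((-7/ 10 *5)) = -1095/ 56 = -19.55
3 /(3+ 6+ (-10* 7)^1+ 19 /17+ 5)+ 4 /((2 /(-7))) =-4371 /311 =-14.05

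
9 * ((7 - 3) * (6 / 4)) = 54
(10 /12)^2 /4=25 /144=0.17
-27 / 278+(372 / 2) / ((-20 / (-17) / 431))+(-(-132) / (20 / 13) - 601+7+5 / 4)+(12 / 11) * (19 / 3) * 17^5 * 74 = 22201134884377 / 30580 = 726001794.78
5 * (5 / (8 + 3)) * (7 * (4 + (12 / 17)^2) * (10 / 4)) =178.91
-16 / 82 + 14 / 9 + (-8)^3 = -510.64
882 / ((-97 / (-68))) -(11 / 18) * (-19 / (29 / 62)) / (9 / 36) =18167588 / 25317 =717.60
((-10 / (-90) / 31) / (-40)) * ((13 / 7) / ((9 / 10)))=-0.00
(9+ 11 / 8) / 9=83 / 72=1.15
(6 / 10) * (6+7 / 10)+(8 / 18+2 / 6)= 2159 / 450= 4.80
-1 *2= -2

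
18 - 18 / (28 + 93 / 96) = 1790 / 103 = 17.38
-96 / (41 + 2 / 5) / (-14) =80 / 483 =0.17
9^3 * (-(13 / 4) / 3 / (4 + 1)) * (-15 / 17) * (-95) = -900315 / 68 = -13239.93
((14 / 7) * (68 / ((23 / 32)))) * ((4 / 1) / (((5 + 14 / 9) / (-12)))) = -1880064 / 1357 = -1385.46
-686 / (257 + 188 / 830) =-284690 / 106749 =-2.67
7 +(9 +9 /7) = 121 /7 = 17.29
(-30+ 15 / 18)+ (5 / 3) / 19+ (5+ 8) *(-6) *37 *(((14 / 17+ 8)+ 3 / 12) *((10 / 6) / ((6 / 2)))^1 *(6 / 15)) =-11333881 / 1938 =-5848.24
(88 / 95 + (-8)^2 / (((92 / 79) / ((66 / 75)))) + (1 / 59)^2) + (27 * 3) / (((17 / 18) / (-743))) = -41165724229681 / 646508725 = -63673.89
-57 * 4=-228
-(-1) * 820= 820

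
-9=-9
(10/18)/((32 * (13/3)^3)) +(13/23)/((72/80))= 9142625/14552928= 0.63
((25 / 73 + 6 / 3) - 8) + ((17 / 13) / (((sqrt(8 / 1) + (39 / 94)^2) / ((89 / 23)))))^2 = -6118538697035031581065509 / 2527230863248801942012417 - 56852226605886568704*sqrt(2) / 204849709268768901841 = -2.81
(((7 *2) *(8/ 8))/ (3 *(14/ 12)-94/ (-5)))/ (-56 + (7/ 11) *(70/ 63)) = -990/ 87193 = -0.01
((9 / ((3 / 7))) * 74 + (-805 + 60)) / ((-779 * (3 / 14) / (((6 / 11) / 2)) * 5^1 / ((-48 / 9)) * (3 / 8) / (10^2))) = 28994560 / 77121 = 375.96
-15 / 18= -5 / 6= -0.83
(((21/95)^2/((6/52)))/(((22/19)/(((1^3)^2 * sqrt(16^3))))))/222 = 20384/193325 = 0.11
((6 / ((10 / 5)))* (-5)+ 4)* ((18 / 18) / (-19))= 11 / 19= 0.58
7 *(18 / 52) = 2.42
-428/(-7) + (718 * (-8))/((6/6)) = -5682.86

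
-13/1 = -13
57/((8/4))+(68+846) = 1885/2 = 942.50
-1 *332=-332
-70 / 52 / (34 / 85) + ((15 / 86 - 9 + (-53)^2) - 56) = 2740.81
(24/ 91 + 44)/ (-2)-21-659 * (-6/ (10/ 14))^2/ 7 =-15210313/ 2275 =-6685.85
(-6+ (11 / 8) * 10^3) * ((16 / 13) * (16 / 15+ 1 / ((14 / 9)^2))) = 23826076 / 9555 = 2493.57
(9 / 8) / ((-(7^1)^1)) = -9 / 56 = -0.16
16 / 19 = 0.84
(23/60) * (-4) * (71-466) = 1817/3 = 605.67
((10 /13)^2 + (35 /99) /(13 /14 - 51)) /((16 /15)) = 17142725 /31275816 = 0.55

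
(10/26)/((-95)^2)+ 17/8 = 398913/187720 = 2.13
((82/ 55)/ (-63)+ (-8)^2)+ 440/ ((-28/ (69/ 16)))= -105101/ 27720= -3.79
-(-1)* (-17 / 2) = -17 / 2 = -8.50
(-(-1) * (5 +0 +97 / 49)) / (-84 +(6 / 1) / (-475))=-9025 / 108633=-0.08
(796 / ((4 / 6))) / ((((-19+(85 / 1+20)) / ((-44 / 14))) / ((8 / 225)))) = -35024 / 22575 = -1.55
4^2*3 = 48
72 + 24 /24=73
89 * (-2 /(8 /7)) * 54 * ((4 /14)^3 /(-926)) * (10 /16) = 0.13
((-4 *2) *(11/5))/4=-22/5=-4.40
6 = 6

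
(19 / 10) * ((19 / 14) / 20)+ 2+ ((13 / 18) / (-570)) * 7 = 2.12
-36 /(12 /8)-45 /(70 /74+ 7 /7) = -377 /8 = -47.12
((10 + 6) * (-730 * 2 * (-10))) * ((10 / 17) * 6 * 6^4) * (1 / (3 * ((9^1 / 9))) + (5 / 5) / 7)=60549120000 / 119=508816134.45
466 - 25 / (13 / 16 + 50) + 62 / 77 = 29191672 / 62601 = 466.31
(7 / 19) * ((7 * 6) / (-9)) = -98 / 57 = -1.72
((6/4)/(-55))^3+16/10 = 2129573/1331000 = 1.60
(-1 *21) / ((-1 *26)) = 21 / 26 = 0.81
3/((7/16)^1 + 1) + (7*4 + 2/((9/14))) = 33.20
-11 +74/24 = -95/12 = -7.92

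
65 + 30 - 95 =0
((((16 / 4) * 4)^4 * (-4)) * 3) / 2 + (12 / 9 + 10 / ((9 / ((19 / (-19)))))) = -3538942 / 9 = -393215.78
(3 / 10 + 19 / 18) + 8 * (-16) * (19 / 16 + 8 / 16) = -9659 / 45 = -214.64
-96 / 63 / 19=-32 / 399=-0.08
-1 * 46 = -46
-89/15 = -5.93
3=3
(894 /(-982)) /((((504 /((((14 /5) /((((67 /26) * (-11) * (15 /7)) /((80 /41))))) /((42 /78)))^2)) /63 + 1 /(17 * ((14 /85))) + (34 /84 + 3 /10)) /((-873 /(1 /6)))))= 25165393549470720 /1518670295253941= 16.57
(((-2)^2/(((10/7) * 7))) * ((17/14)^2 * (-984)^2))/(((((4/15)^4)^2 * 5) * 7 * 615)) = 1037525.89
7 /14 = 1 /2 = 0.50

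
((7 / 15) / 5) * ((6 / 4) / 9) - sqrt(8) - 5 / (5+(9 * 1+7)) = -2 * sqrt(2) - 701 / 3150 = -3.05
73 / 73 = 1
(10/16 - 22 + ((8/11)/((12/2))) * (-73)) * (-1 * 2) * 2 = 7979/66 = 120.89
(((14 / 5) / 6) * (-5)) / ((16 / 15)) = -2.19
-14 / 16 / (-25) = 7 / 200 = 0.04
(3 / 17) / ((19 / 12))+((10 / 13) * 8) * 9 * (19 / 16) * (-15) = -4142007 / 4199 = -986.43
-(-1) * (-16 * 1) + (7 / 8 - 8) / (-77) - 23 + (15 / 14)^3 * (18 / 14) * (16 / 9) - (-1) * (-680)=-151302521 / 211288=-716.10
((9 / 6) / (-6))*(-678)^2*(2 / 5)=-229842 / 5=-45968.40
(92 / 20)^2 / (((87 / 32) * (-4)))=-4232 / 2175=-1.95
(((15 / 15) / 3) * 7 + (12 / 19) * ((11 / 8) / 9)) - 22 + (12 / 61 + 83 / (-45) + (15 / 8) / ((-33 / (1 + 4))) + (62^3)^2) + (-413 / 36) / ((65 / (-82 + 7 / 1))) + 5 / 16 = 6778008463440539519 / 119330640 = 56800235576.05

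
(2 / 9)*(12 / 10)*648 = 864 / 5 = 172.80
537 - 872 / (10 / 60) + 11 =-4684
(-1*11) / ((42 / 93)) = -341 / 14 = -24.36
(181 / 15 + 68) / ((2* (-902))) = -1201 / 27060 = -0.04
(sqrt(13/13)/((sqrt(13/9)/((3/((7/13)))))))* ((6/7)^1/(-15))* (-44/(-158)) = -396* sqrt(13)/19355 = -0.07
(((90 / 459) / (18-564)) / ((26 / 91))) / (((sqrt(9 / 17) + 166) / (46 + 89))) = -6225 / 6089759 + 225 * sqrt(17) / 207051806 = -0.00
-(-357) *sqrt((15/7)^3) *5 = 3825 *sqrt(105)/7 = 5599.23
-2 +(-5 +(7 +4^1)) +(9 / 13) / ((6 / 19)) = 161 / 26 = 6.19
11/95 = 0.12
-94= -94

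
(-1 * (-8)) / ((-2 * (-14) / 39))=78 / 7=11.14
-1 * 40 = -40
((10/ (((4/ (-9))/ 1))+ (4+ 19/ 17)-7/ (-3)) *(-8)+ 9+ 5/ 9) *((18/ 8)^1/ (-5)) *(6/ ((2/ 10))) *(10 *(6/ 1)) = -1789380/ 17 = -105257.65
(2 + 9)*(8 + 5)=143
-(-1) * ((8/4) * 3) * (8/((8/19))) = 114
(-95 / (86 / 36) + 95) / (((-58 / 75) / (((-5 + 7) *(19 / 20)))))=-676875 / 4988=-135.70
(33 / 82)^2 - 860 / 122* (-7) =49.51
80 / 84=20 / 21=0.95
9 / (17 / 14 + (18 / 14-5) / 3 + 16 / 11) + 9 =10107 / 661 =15.29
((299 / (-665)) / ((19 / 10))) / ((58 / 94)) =-28106 / 73283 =-0.38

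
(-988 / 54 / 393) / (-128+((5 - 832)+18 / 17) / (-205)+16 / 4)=0.00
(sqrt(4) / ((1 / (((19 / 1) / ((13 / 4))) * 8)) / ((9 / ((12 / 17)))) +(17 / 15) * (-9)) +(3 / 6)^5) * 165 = -344083245 / 12649184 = -27.20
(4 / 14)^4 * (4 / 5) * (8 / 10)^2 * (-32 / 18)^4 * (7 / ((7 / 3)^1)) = 67108864 / 656373375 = 0.10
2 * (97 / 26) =97 / 13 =7.46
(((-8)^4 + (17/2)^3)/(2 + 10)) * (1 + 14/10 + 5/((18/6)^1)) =2298541/1440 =1596.21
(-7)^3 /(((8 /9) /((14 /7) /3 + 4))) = -7203 /4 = -1800.75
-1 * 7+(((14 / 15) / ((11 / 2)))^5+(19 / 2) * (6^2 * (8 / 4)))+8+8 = 84752602675993 / 122298103125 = 693.00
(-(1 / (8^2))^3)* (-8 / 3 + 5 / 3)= 1 / 262144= 0.00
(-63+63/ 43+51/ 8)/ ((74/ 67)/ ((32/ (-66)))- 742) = 1271325/ 17154119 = 0.07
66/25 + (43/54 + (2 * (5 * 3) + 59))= 124789/1350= 92.44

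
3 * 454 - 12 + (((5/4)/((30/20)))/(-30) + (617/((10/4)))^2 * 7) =384949487/900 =427721.65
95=95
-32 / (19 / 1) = -32 / 19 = -1.68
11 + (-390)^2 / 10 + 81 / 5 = 76186 / 5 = 15237.20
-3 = -3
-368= -368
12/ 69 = 0.17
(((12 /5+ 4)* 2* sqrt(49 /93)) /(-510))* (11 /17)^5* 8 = -288603392* sqrt(93) /168359543775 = -0.02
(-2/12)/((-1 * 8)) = 1/48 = 0.02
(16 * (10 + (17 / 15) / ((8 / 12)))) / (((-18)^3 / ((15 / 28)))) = -13 / 756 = -0.02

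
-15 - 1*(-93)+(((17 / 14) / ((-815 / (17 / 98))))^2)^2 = 121938678233607100569037441 / 1563316387610347353760000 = 78.00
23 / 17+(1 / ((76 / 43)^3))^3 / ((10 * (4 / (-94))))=1.34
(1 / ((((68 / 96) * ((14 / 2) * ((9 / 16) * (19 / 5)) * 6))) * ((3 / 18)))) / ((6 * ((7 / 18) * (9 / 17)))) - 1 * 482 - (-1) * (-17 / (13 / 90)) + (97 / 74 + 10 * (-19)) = -6354210637 / 8060598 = -788.31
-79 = -79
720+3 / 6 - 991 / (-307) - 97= 384811 / 614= 626.73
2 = 2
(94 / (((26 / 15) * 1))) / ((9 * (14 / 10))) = 1175 / 273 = 4.30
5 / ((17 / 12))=60 / 17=3.53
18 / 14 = 1.29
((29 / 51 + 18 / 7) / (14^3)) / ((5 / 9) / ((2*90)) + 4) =30267 / 105879298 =0.00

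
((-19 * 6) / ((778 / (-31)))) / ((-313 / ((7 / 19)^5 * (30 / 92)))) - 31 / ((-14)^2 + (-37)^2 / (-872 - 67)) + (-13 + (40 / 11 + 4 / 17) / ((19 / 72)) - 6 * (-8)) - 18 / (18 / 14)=885449996297301240879 / 24933709595688788950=35.51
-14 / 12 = -7 / 6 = -1.17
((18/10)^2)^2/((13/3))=2.42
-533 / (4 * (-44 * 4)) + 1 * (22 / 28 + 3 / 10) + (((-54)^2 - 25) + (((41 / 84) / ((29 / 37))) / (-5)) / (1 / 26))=6194387497 / 2143680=2889.60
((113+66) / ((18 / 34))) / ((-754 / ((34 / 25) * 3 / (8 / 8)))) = -51731 / 28275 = -1.83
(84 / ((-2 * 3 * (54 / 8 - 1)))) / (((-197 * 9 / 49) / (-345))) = -13720 / 591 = -23.21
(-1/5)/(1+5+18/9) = -1/40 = -0.02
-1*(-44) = 44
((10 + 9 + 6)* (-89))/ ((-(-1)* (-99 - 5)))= 2225/ 104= 21.39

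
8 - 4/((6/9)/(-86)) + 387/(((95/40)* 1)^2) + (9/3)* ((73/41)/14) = 122876027/207214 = 592.99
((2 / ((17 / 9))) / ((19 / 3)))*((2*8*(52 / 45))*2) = 9984 / 1615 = 6.18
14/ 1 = 14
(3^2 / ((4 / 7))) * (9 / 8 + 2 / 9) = 679 / 32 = 21.22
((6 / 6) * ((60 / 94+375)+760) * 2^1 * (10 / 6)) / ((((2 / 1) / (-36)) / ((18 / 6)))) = -9607500 / 47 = -204414.89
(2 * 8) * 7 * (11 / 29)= 1232 / 29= 42.48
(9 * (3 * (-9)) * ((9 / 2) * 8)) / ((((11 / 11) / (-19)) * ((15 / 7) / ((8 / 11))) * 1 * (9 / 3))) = 1034208 / 55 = 18803.78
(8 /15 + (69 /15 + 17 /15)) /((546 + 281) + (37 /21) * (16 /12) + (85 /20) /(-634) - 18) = 5006064 /648132845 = 0.01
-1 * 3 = -3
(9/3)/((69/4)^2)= 16/1587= 0.01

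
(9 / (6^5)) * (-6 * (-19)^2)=-361 / 144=-2.51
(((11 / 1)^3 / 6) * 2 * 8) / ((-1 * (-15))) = 10648 / 45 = 236.62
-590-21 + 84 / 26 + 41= -7368 / 13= -566.77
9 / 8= 1.12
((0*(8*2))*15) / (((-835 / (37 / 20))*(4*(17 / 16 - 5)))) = 0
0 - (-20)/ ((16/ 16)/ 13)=260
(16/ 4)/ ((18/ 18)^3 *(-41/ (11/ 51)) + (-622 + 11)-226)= -0.00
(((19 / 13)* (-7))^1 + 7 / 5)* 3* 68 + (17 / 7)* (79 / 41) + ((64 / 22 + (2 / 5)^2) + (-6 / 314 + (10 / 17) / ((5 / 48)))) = -4896642824874 / 2738460725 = -1788.10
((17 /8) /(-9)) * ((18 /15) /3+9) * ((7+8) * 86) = -34357 /12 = -2863.08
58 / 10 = 29 / 5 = 5.80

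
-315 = -315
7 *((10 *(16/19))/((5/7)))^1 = 82.53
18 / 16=9 / 8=1.12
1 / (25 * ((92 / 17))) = 17 / 2300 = 0.01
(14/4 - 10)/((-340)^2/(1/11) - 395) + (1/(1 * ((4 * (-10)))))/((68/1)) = -19829/53195040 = -0.00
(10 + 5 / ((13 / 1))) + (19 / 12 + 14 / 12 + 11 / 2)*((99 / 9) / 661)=361659 / 34372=10.52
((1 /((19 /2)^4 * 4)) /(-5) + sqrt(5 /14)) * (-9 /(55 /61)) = 2196 /35838275 - 549 * sqrt(70) /770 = -5.97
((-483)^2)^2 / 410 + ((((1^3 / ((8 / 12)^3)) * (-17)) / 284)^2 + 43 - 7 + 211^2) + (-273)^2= 140593300420288357 / 1058206720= 132859958.04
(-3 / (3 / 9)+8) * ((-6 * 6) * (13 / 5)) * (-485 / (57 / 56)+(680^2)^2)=380246389936608 / 19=20012967891400.42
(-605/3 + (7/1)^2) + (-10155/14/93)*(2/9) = -301543/1953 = -154.40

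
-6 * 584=-3504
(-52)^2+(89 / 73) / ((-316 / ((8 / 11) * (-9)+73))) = 686069533 / 253748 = 2703.74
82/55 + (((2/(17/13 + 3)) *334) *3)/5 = 94.53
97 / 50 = 1.94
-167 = -167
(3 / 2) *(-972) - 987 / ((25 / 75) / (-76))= 223578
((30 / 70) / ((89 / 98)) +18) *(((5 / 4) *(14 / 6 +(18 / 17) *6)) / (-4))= -303455 / 6052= -50.14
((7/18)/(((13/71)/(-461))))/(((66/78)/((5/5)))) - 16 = -232285/198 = -1173.16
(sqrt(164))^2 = 164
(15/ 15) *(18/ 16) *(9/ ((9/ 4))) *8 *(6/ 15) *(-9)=-648/ 5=-129.60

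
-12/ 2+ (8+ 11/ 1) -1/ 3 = 38/ 3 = 12.67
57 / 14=4.07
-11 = -11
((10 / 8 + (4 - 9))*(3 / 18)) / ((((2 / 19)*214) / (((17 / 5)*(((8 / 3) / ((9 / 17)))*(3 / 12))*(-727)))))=3991957 / 46224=86.36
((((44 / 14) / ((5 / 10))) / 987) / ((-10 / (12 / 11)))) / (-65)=8 / 748475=0.00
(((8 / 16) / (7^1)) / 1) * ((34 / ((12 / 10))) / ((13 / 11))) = 1.71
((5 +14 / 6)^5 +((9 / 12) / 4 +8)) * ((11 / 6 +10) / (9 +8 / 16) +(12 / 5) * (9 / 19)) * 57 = 11202134531 / 3888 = 2881207.44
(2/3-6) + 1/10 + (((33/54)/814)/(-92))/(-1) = -3206563/612720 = -5.23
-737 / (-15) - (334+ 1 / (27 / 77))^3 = -3761642826418 / 98415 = -38222250.94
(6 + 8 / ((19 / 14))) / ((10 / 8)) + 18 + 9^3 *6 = 418144 / 95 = 4401.52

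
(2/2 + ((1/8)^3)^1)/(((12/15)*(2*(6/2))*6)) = 285/8192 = 0.03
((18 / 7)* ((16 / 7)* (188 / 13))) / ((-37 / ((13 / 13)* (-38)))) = 2057472 / 23569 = 87.30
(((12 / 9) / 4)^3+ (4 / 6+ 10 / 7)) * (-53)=-21359 / 189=-113.01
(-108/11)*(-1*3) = 324/11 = 29.45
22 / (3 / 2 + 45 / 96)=704 / 63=11.17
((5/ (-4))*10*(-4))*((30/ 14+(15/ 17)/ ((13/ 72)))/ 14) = 271875/ 10829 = 25.11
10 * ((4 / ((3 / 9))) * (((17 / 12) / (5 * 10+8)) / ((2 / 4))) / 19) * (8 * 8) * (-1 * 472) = -5135360 / 551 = -9320.07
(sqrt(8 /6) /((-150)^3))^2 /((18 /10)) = 1 /15377343750000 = 0.00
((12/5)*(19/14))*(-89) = -10146/35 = -289.89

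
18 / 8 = 9 / 4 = 2.25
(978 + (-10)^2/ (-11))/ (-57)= -10658/ 627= -17.00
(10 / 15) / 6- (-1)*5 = 46 / 9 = 5.11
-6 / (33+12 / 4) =-1 / 6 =-0.17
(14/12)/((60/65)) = 1.26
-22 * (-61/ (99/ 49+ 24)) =65758/ 1275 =51.57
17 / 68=1 / 4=0.25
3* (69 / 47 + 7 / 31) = 7404 / 1457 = 5.08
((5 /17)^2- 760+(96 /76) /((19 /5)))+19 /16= -1265959109 /1669264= -758.39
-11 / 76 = -0.14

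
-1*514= -514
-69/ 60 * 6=-69/ 10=-6.90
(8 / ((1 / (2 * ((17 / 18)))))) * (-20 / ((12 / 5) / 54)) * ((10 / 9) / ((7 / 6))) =-136000 / 21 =-6476.19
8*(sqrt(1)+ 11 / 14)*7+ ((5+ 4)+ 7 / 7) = 110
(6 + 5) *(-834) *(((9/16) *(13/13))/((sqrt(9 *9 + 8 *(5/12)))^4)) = -33777/46552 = -0.73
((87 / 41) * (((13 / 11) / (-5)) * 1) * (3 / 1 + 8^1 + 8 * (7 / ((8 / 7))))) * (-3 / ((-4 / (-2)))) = 20358 / 451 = 45.14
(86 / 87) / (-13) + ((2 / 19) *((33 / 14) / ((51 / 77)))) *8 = 1067030 / 365313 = 2.92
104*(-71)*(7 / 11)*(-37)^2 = -70760872 / 11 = -6432806.55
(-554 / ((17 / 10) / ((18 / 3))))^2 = 1104897600 / 289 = 3823175.09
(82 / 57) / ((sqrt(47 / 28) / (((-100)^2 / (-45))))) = -328000 * sqrt(329) / 24111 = -246.75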